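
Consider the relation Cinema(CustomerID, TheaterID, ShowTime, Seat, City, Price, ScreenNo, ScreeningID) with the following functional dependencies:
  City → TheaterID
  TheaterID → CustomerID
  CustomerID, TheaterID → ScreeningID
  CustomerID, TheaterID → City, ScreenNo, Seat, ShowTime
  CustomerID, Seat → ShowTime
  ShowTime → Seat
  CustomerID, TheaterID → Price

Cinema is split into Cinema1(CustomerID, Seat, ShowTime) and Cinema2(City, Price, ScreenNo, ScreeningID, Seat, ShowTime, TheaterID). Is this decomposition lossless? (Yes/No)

No

Cinema1 ∩ Cinema2 = {Seat, ShowTime}; its closure under F is {Seat, ShowTime}.
Cinema1 ⊄ {Seat, ShowTime} and Cinema2 ⊄ {Seat, ShowTime}, so the split is lossy.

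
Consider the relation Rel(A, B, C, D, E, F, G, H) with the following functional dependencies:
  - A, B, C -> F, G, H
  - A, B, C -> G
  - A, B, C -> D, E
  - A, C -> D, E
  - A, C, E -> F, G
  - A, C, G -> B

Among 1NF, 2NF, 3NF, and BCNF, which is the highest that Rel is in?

Candidate key: {A, C}. Prime attributes: {A, C}.
Every FD has a superkey on the left, so the relation is in BCNF.

BCNF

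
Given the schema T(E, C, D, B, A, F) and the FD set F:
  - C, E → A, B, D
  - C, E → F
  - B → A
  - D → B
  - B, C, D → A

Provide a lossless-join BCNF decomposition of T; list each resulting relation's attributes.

Candidate key of the original relation: {C, E}.
{A, B, C, D, E, F}: {B} determines {A, B} here but is not a superkey — split on B → A, giving {A, B} and {B, C, D, E, F}.
{A, B}: every determinant is a superkey — BCNF.
{B, C, D, E, F}: {D} determines {B, D} here but is not a superkey — split on D → B, giving {B, D} and {C, D, E, F}.
{B, D}: every determinant is a superkey — BCNF.
{C, D, E, F}: every determinant is a superkey — BCNF.

{A, B}; {B, D}; {C, D, E, F}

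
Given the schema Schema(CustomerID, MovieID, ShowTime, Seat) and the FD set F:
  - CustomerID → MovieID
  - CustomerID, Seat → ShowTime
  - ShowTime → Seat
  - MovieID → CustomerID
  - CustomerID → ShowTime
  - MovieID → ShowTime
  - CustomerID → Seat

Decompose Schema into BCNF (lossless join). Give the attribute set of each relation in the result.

Candidate keys of the original relation: {CustomerID}, {MovieID}.
Within {CustomerID, MovieID, Seat, ShowTime}: {ShowTime}⁺ ∩ {CustomerID, MovieID, Seat, ShowTime} = {Seat, ShowTime}, not the whole set, so ShowTime → Seat violates BCNF; decompose into {Seat, ShowTime} and {CustomerID, MovieID, ShowTime}.
{Seat, ShowTime} is in BCNF.
{CustomerID, MovieID, ShowTime} is in BCNF.

{CustomerID, MovieID, ShowTime}; {Seat, ShowTime}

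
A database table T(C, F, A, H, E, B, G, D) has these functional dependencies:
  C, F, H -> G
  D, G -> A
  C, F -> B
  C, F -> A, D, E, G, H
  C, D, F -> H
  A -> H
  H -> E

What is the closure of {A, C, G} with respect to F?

Start with {A, C, G}.
A -> H applies; add {H} → now {A, C, G, H}.
H -> E applies; add {E} → now {A, C, E, G, H}.
No further FD applies.

{A, C, E, G, H}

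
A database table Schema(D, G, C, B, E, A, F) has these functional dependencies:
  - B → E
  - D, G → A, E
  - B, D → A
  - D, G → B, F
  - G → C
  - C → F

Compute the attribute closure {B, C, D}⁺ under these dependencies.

{A, B, C, D, E, F}

Start with {B, C, D}.
B → E applies; add {E} → now {B, C, D, E}.
B, D → A applies; add {A} → now {A, B, C, D, E}.
C → F applies; add {F} → now {A, B, C, D, E, F}.
No further FD applies.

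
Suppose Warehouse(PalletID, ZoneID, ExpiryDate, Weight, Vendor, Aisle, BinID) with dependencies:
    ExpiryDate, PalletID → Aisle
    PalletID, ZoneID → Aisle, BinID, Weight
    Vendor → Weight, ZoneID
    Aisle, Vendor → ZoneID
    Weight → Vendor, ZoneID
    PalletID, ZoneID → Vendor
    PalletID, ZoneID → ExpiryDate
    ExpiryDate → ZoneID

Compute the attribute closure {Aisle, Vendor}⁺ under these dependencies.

Start with {Aisle, Vendor}.
Vendor → Weight, ZoneID applies; add {Weight, ZoneID} → now {Aisle, Vendor, Weight, ZoneID}.
No further FD applies.

{Aisle, Vendor, Weight, ZoneID}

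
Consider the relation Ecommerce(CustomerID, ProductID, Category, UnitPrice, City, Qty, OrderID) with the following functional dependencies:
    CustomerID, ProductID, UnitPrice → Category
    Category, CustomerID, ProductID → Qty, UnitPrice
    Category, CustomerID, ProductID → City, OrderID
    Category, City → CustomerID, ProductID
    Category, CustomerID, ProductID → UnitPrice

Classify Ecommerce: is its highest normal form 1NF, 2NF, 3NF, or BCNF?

BCNF

Candidate keys: {Category, City}, {Category, CustomerID, ProductID}, {CustomerID, ProductID, UnitPrice}. Prime attributes: {Category, City, CustomerID, ProductID, UnitPrice}.
The left-hand side of every FD is a superkey, so BCNF is satisfied.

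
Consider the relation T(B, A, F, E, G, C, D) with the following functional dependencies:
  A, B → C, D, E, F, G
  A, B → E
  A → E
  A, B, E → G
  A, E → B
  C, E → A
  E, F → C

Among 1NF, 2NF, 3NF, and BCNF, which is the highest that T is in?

BCNF

Candidate keys: {A}, {C, E}, {E, F}. Prime attributes: {A, C, E, F}.
Each dependency's left side is a superkey — BCNF holds.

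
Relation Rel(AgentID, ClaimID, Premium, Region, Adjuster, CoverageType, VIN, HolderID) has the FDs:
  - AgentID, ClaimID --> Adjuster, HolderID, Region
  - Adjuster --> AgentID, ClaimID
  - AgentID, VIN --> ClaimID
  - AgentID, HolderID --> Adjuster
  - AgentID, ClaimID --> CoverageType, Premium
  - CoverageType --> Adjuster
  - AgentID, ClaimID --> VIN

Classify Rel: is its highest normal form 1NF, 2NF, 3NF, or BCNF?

Candidate keys: {Adjuster}, {AgentID, ClaimID}, {AgentID, HolderID}, {AgentID, VIN}, {CoverageType}. Prime attributes: {Adjuster, AgentID, ClaimID, CoverageType, HolderID, VIN}.
The left-hand side of every FD is a superkey, so BCNF is satisfied.

BCNF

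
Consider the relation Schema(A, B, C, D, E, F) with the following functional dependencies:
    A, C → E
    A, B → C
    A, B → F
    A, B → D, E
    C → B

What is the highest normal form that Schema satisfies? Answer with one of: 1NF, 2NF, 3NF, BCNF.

3NF

Candidate keys: {A, B}, {A, C}. Prime attributes: {A, B, C}.
C → B breaks BCNF: {C}⁺ = {B, C}, so {C} is not a superkey.
Its right-hand attributes {B} are all prime, as are those of every other non-superkey FD — the relation is in 3NF.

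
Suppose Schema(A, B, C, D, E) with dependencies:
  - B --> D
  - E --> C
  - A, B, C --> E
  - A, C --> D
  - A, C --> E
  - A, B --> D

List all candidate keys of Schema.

{A, B} never appear on the right of any FD, so every key must include all of them.
{A, B, C}⁺ = {A, B, C, D, E} — all of the relation — so {A, B, C} is a candidate key.
{A, B, E}⁺ = {A, B, C, D, E} — all of the relation — so {A, B, E} is a candidate key.
These are minimal and exhaustive — every other superkey contains one of them.

{A, B, C}, {A, B, E}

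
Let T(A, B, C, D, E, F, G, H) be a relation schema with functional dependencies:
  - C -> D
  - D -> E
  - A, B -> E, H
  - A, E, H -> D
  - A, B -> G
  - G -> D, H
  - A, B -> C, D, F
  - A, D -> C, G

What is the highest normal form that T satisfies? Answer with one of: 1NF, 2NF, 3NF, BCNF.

Candidate key: {A, B}. Prime attributes: {A, B}.
C -> D: {C}⁺ = {C, D, E}, which is not all of the attributes, so the left side is not a superkey — BCNF is violated.
Because {D} is non-prime and the left side of C -> D is not a superkey, the relation is not in 3NF.
Checking every proper subset of each key, none determines a non-prime attribute — 2NF is satisfied.

2NF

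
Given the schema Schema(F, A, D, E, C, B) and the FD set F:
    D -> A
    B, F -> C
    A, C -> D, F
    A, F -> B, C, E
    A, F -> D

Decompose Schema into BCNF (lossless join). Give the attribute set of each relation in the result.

Candidate keys of the original relation: {A, C}, {A, F}, {C, D}, {D, F}.
Within {A, B, C, D, E, F}: {D}⁺ ∩ {A, B, C, D, E, F} = {A, D}, not the whole set, so D -> A violates BCNF; decompose into {A, D} and {B, C, D, E, F}.
{A, D}: every determinant is a superkey — BCNF.
Within {B, C, D, E, F}: {B, F}⁺ ∩ {B, C, D, E, F} = {B, C, F}, not the whole set, so B, F -> C violates BCNF; decompose into {B, C, F} and {B, D, E, F}.
{B, C, F}: every determinant is a superkey — BCNF.
{B, D, E, F}: every determinant is a superkey — BCNF.

{A, D}; {B, C, F}; {B, D, E, F}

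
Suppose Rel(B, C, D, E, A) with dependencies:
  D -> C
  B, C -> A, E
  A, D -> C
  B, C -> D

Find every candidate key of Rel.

Attributes never on any right-hand side: {B} — every candidate key must contain it.
{B, C}⁺ = {A, B, C, D, E}, which is every attribute, so {B, C} is a candidate key.
{B, D}⁺ = {A, B, C, D, E}, which is every attribute, so {B, D} is a candidate key.
Any other superkey properly contains one of these, so there are no further candidate keys.

{B, C}, {B, D}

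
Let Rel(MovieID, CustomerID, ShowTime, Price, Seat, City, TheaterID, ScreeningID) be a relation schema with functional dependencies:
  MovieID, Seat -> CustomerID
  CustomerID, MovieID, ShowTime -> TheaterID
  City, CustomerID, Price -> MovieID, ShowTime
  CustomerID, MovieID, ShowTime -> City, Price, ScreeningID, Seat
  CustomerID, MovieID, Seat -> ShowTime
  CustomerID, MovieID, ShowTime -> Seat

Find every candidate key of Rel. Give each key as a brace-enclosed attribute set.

Closure of {MovieID, Seat} is {City, CustomerID, MovieID, Price, ScreeningID, Seat, ShowTime, TheaterID}, the whole schema; {MovieID, Seat} is a candidate key.
Closure of {City, CustomerID, Price} is {City, CustomerID, MovieID, Price, ScreeningID, Seat, ShowTime, TheaterID}, the whole schema; {City, CustomerID, Price} is a candidate key.
Closure of {CustomerID, MovieID, ShowTime} is {City, CustomerID, MovieID, Price, ScreeningID, Seat, ShowTime, TheaterID}, the whole schema; {CustomerID, MovieID, ShowTime} is a candidate key.
Any other superkey properly contains one of these, so there are no further candidate keys.

{City, CustomerID, Price}, {CustomerID, MovieID, ShowTime}, {MovieID, Seat}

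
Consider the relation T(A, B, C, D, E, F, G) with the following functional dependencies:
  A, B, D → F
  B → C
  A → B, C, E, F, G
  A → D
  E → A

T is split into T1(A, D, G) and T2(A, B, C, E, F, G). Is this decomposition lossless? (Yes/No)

T1 ∩ T2 = {A, G}; its closure under F is {A, B, C, D, E, F, G}.
This includes all of T1, so the common attributes are a superkey of T1 — the join is lossless.

Yes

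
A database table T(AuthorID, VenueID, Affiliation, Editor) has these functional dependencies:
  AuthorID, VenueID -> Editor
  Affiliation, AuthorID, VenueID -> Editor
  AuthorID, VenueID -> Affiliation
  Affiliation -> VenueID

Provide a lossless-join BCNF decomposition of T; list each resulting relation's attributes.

{Affiliation, AuthorID, Editor}; {Affiliation, VenueID}

Candidate keys of the original relation: {Affiliation, AuthorID}, {AuthorID, VenueID}.
In {Affiliation, AuthorID, Editor, VenueID}, {Affiliation} is not a superkey ({Affiliation}⁺ restricted to this set is {Affiliation, VenueID}), so split on Affiliation -> VenueID into {Affiliation, VenueID} and {Affiliation, AuthorID, Editor}.
{Affiliation, VenueID} has no BCNF violation.
{Affiliation, AuthorID, Editor} has no BCNF violation.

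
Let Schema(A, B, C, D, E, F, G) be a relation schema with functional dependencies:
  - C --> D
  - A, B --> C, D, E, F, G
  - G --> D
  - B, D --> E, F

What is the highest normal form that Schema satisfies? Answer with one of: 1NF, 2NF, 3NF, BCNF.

Candidate key: {A, B}. Prime attributes: {A, B}.
C --> D breaks BCNF: {C}⁺ = {C, D}, so {C} is not a superkey.
C --> D has non-prime {D} on the right and a non-superkey on the left, so 3NF fails.
No proper subset of a key has a non-prime attribute in its closure, so there is no partial dependency; 2NF holds.

2NF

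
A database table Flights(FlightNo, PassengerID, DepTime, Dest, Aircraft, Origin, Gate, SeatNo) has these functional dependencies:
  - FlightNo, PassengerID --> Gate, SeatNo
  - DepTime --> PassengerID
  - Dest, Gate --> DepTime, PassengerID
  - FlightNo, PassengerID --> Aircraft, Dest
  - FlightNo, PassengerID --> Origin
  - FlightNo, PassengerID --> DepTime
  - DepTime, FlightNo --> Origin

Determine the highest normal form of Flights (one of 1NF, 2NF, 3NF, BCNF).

3NF

Candidate keys: {DepTime, FlightNo}, {Dest, FlightNo, Gate}, {FlightNo, PassengerID}. Prime attributes: {DepTime, Dest, FlightNo, Gate, PassengerID}.
DepTime --> PassengerID: {DepTime}⁺ = {DepTime, PassengerID}, which is not all of the attributes, so the left side is not a superkey — BCNF is violated.
Its right-hand attributes {PassengerID} are all prime, as are those of every other non-superkey FD — the relation is in 3NF.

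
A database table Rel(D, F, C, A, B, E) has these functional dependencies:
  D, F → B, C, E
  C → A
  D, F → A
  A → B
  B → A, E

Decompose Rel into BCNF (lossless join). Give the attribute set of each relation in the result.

Candidate key of the original relation: {D, F}.
Within {A, B, C, D, E, F}: {C}⁺ ∩ {A, B, C, D, E, F} = {A, B, C, E}, not the whole set, so C → A, B, E violates BCNF; decompose into {A, B, C, E} and {C, D, F}.
Within {A, B, C, E}: {A}⁺ ∩ {A, B, C, E} = {A, B, E}, not the whole set, so A → B, E violates BCNF; decompose into {A, B, E} and {A, C}.
{A, B, E} is in BCNF.
{A, C} is in BCNF.
{C, D, F} is in BCNF.

{A, B, E}; {A, C}; {C, D, F}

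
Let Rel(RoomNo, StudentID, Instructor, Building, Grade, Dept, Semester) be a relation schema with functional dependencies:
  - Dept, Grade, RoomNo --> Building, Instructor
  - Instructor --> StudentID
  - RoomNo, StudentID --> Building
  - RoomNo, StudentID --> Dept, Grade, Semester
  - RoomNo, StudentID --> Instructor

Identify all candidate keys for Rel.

Attributes never on any right-hand side: {RoomNo} — every candidate key must contain it.
{Instructor, RoomNo}⁺ = {Building, Dept, Grade, Instructor, RoomNo, Semester, StudentID}, which is every attribute, so {Instructor, RoomNo} is a candidate key.
{RoomNo, StudentID}⁺ = {Building, Dept, Grade, Instructor, RoomNo, Semester, StudentID}, which is every attribute, so {RoomNo, StudentID} is a candidate key.
{Dept, Grade, RoomNo}⁺ = {Building, Dept, Grade, Instructor, RoomNo, Semester, StudentID}, which is every attribute, so {Dept, Grade, RoomNo} is a candidate key.
Any other superkey properly contains one of these, so there are no further candidate keys.

{Dept, Grade, RoomNo}, {Instructor, RoomNo}, {RoomNo, StudentID}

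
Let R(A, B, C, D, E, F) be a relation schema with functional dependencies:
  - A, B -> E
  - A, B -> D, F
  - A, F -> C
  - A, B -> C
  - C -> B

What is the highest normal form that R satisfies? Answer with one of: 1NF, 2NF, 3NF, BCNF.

3NF

Candidate keys: {A, B}, {A, C}, {A, F}. Prime attributes: {A, B, C, F}.
For C -> B we have {C}⁺ = {B, C}; {C} is not a superkey, so BCNF fails.
Its right-hand attributes {B} are all prime, as are those of every other non-superkey FD — the relation is in 3NF.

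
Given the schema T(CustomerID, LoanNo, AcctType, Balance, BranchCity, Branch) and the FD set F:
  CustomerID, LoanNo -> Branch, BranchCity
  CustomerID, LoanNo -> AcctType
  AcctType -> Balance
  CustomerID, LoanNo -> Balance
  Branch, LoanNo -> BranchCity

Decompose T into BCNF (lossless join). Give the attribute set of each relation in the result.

{AcctType, Balance}; {AcctType, Branch, CustomerID, LoanNo}; {Branch, BranchCity, LoanNo}

Candidate key of the original relation: {CustomerID, LoanNo}.
{AcctType, Balance, Branch, BranchCity, CustomerID, LoanNo}: {AcctType} determines {AcctType, Balance} here but is not a superkey — split on AcctType -> Balance, giving {AcctType, Balance} and {AcctType, Branch, BranchCity, CustomerID, LoanNo}.
{AcctType, Balance} is in BCNF.
{AcctType, Branch, BranchCity, CustomerID, LoanNo}: {Branch, LoanNo} determines {Branch, BranchCity, LoanNo} here but is not a superkey — split on Branch, LoanNo -> BranchCity, giving {Branch, BranchCity, LoanNo} and {AcctType, Branch, CustomerID, LoanNo}.
{Branch, BranchCity, LoanNo} is in BCNF.
{AcctType, Branch, CustomerID, LoanNo} is in BCNF.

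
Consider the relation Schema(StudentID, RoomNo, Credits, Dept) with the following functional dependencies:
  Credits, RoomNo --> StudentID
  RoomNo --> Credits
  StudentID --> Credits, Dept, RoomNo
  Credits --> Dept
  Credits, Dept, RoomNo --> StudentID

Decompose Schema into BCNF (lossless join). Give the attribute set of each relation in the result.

{Credits, Dept}; {Credits, RoomNo, StudentID}

Candidate keys of the original relation: {RoomNo}, {StudentID}.
{Credits, Dept, RoomNo, StudentID}: {Credits} determines {Credits, Dept} here but is not a superkey — split on Credits --> Dept, giving {Credits, Dept} and {Credits, RoomNo, StudentID}.
{Credits, Dept} has no BCNF violation.
{Credits, RoomNo, StudentID} has no BCNF violation.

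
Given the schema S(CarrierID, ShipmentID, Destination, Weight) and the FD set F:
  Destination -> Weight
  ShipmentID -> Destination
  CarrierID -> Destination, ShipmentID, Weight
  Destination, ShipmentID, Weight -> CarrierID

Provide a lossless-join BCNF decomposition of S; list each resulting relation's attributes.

{CarrierID, Destination, ShipmentID}; {Destination, Weight}

Candidate keys of the original relation: {CarrierID}, {ShipmentID}.
{CarrierID, Destination, ShipmentID, Weight}: {Destination} determines {Destination, Weight} here but is not a superkey — split on Destination -> Weight, giving {Destination, Weight} and {CarrierID, Destination, ShipmentID}.
{Destination, Weight} has no BCNF violation.
{CarrierID, Destination, ShipmentID} has no BCNF violation.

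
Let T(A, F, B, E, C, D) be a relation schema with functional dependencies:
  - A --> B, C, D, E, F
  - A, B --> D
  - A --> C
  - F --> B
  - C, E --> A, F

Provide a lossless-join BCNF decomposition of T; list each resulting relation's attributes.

Candidate keys of the original relation: {A}, {C, E}.
{A, B, C, D, E, F}: {F} determines {B, F} here but is not a superkey — split on F --> B, giving {B, F} and {A, C, D, E, F}.
{B, F} is in BCNF.
{A, C, D, E, F} is in BCNF.

{A, C, D, E, F}; {B, F}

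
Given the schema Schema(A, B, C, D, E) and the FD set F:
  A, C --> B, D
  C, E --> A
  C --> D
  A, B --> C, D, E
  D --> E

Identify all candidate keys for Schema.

{A, B}, {C}

{C} is a candidate key since {C}⁺ = {A, B, C, D, E} covers every attribute.
{A, B} is a candidate key since {A, B}⁺ = {A, B, C, D, E} covers every attribute.
No proper subset of any of these is a key, and no other minimal superkey exists.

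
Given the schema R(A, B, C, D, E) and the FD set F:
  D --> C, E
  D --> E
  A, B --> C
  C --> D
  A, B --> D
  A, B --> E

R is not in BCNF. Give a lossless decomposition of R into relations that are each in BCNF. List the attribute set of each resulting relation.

Candidate key of the original relation: {A, B}.
{A, B, C, D, E}: {D} determines {C, D, E} here but is not a superkey — split on D --> C, E, giving {C, D, E} and {A, B, D}.
{C, D, E} has no BCNF violation.
{A, B, D} has no BCNF violation.

{A, B, D}; {C, D, E}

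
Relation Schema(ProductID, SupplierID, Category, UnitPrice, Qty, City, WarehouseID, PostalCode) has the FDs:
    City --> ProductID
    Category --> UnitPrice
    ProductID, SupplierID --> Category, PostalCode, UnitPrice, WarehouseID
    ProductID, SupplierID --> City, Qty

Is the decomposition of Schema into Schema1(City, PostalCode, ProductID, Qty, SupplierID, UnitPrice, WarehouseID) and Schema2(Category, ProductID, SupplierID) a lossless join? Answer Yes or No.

Yes

Schema1 ∩ Schema2 = {ProductID, SupplierID}; its closure under F is {Category, City, PostalCode, ProductID, Qty, SupplierID, UnitPrice, WarehouseID}.
Since Schema1 ⊆ {Category, City, PostalCode, ProductID, Qty, SupplierID, UnitPrice, WarehouseID}, the intersection is a superkey of Schema1; the decomposition is lossless.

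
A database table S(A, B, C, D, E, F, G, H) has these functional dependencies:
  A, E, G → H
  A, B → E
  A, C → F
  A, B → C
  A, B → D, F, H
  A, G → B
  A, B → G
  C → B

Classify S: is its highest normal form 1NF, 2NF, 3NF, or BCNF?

Candidate keys: {A, B}, {A, C}, {A, G}. Prime attributes: {A, B, C, G}.
C → B breaks BCNF: {C}⁺ = {B, C}, so {C} is not a superkey.
But every attribute on its right side ({B}) is prime, and the same holds for every other non-superkey FD, so 3NF still holds.

3NF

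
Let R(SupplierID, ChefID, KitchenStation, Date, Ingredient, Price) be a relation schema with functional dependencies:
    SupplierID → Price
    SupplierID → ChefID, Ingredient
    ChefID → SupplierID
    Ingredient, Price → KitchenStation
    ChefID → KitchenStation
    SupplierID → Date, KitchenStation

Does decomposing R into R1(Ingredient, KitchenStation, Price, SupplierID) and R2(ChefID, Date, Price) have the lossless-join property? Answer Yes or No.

No

The shared attributes are {Price} and {Price}⁺ = {Price}.
R1 ⊄ {Price} and R2 ⊄ {Price}, so the split is lossy.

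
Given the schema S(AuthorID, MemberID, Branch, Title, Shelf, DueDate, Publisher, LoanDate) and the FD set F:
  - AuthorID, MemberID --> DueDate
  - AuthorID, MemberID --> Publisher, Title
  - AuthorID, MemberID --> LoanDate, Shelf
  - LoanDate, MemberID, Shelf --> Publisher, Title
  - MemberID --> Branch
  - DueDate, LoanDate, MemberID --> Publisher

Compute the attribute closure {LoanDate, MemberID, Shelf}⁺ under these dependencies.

{Branch, LoanDate, MemberID, Publisher, Shelf, Title}

Start with {LoanDate, MemberID, Shelf}.
LoanDate, MemberID, Shelf --> Publisher, Title applies; add {Publisher, Title} → now {LoanDate, MemberID, Publisher, Shelf, Title}.
MemberID --> Branch applies; add {Branch} → now {Branch, LoanDate, MemberID, Publisher, Shelf, Title}.
No further FD applies.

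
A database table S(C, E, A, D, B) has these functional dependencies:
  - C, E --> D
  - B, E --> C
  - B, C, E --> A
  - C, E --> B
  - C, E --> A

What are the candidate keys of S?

No FD produces {E}, so it must be in every candidate key.
{B, E}⁺ = {A, B, C, D, E} — all of the relation — so {B, E} is a candidate key.
{C, E}⁺ = {A, B, C, D, E} — all of the relation — so {C, E} is a candidate key.
Any other superkey properly contains one of these, so there are no further candidate keys.

{B, E}, {C, E}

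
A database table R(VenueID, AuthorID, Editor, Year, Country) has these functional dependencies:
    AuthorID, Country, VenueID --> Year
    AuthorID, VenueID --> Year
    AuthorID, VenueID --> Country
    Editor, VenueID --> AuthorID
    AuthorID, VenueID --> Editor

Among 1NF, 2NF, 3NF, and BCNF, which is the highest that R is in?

Candidate keys: {AuthorID, VenueID}, {Editor, VenueID}. Prime attributes: {AuthorID, Editor, VenueID}.
Every FD has a superkey on the left, so the relation is in BCNF.

BCNF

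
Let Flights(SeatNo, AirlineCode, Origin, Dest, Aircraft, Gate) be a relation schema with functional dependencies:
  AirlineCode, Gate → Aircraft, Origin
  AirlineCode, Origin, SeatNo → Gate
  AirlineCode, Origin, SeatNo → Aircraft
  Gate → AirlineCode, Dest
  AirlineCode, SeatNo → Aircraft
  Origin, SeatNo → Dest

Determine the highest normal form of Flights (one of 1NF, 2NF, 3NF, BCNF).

1NF

Candidate keys: {AirlineCode, Origin, SeatNo}, {Gate, SeatNo}. Prime attributes: {AirlineCode, Gate, Origin, SeatNo}.
AirlineCode, Gate → Aircraft, Origin breaks BCNF: {AirlineCode, Gate}⁺ = {Aircraft, AirlineCode, Dest, Gate, Origin}, so {AirlineCode, Gate} is not a superkey.
Because {Aircraft} is non-prime and the left side of AirlineCode, Gate → Aircraft, Origin is not a superkey, the relation is not in 3NF.
The proper key subset {Gate} of {Gate, SeatNo} determines non-prime {Aircraft, Dest}, so the relation is not even in 2NF.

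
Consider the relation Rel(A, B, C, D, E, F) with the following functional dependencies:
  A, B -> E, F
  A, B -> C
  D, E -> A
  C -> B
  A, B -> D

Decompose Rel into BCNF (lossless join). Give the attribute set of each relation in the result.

Candidate keys of the original relation: {A, B}, {A, C}, {B, D, E}, {C, D, E}.
Within {A, B, C, D, E, F}: {D, E}⁺ ∩ {A, B, C, D, E, F} = {A, D, E}, not the whole set, so D, E -> A violates BCNF; decompose into {A, D, E} and {B, C, D, E, F}.
{A, D, E} has no BCNF violation.
Within {B, C, D, E, F}: {C}⁺ ∩ {B, C, D, E, F} = {B, C}, not the whole set, so C -> B violates BCNF; decompose into {B, C} and {C, D, E, F}.
{B, C} has no BCNF violation.
{C, D, E, F} has no BCNF violation.

{A, D, E}; {B, C}; {C, D, E, F}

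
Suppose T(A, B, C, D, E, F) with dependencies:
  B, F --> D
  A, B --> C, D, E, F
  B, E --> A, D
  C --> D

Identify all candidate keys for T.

{A, B}, {B, E}

Attributes never on any right-hand side: {B} — every candidate key must contain it.
Closure of {A, B} is {A, B, C, D, E, F}, the whole schema; {A, B} is a candidate key.
Closure of {B, E} is {A, B, C, D, E, F}, the whole schema; {B, E} is a candidate key.
These are minimal and exhaustive — every other superkey contains one of them.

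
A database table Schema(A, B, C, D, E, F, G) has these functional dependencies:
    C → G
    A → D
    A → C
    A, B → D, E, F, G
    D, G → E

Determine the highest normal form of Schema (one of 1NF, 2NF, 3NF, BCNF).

Candidate key: {A, B}. Prime attributes: {A, B}.
For C → G we have {C}⁺ = {C, G}; {C} is not a superkey, so BCNF fails.
C → G has non-prime {G} on the right and a non-superkey on the left, so 3NF fails.
The proper key subset {A} of {A, B} determines non-prime {C, D, E, G}, so the relation is not even in 2NF.

1NF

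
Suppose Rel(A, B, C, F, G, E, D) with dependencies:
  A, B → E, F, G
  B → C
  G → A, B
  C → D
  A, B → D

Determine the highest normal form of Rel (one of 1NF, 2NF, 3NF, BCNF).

Candidate keys: {A, B}, {G}. Prime attributes: {A, B, G}.
For B → C we have {B}⁺ = {B, C, D}; {B} is not a superkey, so BCNF fails.
B → C determines the non-prime attribute {C} from a non-superkey — 3NF is violated.
The proper key subset {B} of {A, B} determines non-prime {C, D}, so the relation is not even in 2NF.

1NF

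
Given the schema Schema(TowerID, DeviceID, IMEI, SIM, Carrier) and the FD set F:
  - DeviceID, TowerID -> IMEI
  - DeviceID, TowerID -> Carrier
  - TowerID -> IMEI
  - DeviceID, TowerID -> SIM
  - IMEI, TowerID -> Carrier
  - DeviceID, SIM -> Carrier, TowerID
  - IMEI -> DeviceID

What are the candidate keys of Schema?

{DeviceID, SIM}, {IMEI, SIM}, {TowerID}

{TowerID} is a candidate key since {TowerID}⁺ = {Carrier, DeviceID, IMEI, SIM, TowerID} covers every attribute.
{DeviceID, SIM} is a candidate key since {DeviceID, SIM}⁺ = {Carrier, DeviceID, IMEI, SIM, TowerID} covers every attribute.
{IMEI, SIM} is a candidate key since {IMEI, SIM}⁺ = {Carrier, DeviceID, IMEI, SIM, TowerID} covers every attribute.
No proper subset of any of these is a key, and no other minimal superkey exists.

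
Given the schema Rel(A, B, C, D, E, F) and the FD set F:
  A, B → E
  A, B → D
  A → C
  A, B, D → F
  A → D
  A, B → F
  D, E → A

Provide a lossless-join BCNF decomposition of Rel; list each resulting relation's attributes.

Candidate keys of the original relation: {A, B}, {B, D, E}.
In {A, B, C, D, E, F}, {A} is not a superkey ({A}⁺ restricted to this set is {A, C, D}), so split on A → C, D into {A, C, D} and {A, B, E, F}.
{A, C, D} has no BCNF violation.
{A, B, E, F} has no BCNF violation.

{A, B, E, F}; {A, C, D}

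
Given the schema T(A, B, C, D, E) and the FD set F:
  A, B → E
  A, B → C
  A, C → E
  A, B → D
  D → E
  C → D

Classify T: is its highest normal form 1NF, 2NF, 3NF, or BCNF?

Candidate key: {A, B}. Prime attributes: {A, B}.
For A, C → E we have {A, C}⁺ = {A, C, D, E}; {A, C} is not a superkey, so BCNF fails.
A, C → E determines the non-prime attribute {E} from a non-superkey — 3NF is violated.
No non-prime attribute depends on a proper subset of any candidate key, so 2NF holds.

2NF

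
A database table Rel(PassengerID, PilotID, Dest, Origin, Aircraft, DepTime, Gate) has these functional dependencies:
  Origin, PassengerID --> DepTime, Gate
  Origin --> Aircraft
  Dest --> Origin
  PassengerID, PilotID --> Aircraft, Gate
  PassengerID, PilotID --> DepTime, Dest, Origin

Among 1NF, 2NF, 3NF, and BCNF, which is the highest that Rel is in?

2NF

Candidate key: {PassengerID, PilotID}. Prime attributes: {PassengerID, PilotID}.
For Origin, PassengerID --> DepTime, Gate we have {Origin, PassengerID}⁺ = {Aircraft, DepTime, Gate, Origin, PassengerID}; {Origin, PassengerID} is not a superkey, so BCNF fails.
Because {DepTime, Gate} are non-prime and the left side of Origin, PassengerID --> DepTime, Gate is not a superkey, the relation is not in 3NF.
Checking every proper subset of each key, none determines a non-prime attribute — 2NF is satisfied.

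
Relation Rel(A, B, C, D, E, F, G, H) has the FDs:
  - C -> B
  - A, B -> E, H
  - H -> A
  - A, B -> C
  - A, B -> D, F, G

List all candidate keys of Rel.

{A, B} is a candidate key since {A, B}⁺ = {A, B, C, D, E, F, G, H} covers every attribute.
{A, C} is a candidate key since {A, C}⁺ = {A, B, C, D, E, F, G, H} covers every attribute.
{B, H} is a candidate key since {B, H}⁺ = {A, B, C, D, E, F, G, H} covers every attribute.
{C, H} is a candidate key since {C, H}⁺ = {A, B, C, D, E, F, G, H} covers every attribute.
Any other superkey properly contains one of these, so there are no further candidate keys.

{A, B}, {A, C}, {B, H}, {C, H}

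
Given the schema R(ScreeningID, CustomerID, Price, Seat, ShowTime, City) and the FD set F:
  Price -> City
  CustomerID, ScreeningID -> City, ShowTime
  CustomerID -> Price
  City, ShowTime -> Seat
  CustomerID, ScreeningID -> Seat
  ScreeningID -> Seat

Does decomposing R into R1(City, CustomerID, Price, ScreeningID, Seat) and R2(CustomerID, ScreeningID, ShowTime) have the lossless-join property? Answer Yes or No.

Common attributes: {CustomerID, ScreeningID}; their closure is {City, CustomerID, Price, ScreeningID, Seat, ShowTime}.
R1 is contained in that closure, so R1 ∩ R2 -> R1 holds and the join is lossless.

Yes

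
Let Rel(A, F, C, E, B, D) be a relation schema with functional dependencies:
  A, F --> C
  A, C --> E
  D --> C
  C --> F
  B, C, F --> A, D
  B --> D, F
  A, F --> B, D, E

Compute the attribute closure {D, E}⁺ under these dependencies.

Start with {D, E}.
D --> C applies; add {C} → now {C, D, E}.
C --> F applies; add {F} → now {C, D, E, F}.
No further FD applies.

{C, D, E, F}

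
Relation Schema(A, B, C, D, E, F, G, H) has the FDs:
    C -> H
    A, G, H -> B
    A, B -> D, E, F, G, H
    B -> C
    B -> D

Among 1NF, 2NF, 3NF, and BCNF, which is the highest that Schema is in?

1NF

Candidate keys: {A, B}, {A, C, G}, {A, G, H}. Prime attributes: {A, B, C, G, H}.
For C -> H we have {C}⁺ = {C, H}; {C} is not a superkey, so BCNF fails.
B -> D has non-prime {D} on the right and a non-superkey on the left, so 3NF fails.
Since {B} ⊂ {A, B} and {B}⁺ ⊇ {D} with {D} non-prime, there is a partial dependency; 2NF fails.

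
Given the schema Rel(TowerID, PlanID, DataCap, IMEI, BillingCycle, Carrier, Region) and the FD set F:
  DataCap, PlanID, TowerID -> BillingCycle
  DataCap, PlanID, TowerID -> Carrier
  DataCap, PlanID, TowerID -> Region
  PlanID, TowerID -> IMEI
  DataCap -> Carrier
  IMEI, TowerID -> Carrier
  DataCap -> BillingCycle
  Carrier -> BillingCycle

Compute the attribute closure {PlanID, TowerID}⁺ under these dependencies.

{BillingCycle, Carrier, IMEI, PlanID, TowerID}

Start with {PlanID, TowerID}.
PlanID, TowerID -> IMEI applies; add {IMEI} → now {IMEI, PlanID, TowerID}.
IMEI, TowerID -> Carrier applies; add {Carrier} → now {Carrier, IMEI, PlanID, TowerID}.
Carrier -> BillingCycle applies; add {BillingCycle} → now {BillingCycle, Carrier, IMEI, PlanID, TowerID}.
No further FD applies.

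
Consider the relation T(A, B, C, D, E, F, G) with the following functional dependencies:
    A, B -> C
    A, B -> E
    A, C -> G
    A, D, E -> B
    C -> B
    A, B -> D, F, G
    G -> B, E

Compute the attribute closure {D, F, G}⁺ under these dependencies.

Start with {D, F, G}.
G -> B, E applies; add {B, E} → now {B, D, E, F, G}.
No further FD applies.

{B, D, E, F, G}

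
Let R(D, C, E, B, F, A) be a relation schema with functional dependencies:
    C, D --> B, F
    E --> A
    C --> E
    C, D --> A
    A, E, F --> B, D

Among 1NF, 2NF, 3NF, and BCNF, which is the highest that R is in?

Candidate keys: {C, D}, {C, F}. Prime attributes: {C, D, F}.
For E --> A we have {E}⁺ = {A, E}; {E} is not a superkey, so BCNF fails.
E --> A determines the non-prime attribute {A} from a non-superkey — 3NF is violated.
The proper key subset {C} of {C, D} determines non-prime {A, E}, so the relation is not even in 2NF.

1NF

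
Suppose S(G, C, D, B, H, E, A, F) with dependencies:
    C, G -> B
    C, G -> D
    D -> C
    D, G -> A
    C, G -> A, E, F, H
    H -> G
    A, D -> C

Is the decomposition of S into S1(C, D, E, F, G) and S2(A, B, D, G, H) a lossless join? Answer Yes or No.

The shared attributes are {D, G} and {D, G}⁺ = {A, B, C, D, E, F, G, H}.
S1 is contained in that closure, so S1 ∩ S2 -> S1 holds and the join is lossless.

Yes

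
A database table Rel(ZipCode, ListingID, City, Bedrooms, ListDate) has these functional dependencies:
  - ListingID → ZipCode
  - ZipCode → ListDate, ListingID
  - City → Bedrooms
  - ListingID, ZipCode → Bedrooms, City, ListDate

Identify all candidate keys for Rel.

{ListingID} is a candidate key since {ListingID}⁺ = {Bedrooms, City, ListDate, ListingID, ZipCode} covers every attribute.
{ZipCode} is a candidate key since {ZipCode}⁺ = {Bedrooms, City, ListDate, ListingID, ZipCode} covers every attribute.
These are minimal and exhaustive — every other superkey contains one of them.

{ListingID}, {ZipCode}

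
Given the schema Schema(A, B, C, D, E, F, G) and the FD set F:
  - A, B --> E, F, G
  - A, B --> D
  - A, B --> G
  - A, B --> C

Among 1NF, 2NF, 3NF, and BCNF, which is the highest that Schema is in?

Candidate key: {A, B}. Prime attributes: {A, B}.
Each dependency's left side is a superkey — BCNF holds.

BCNF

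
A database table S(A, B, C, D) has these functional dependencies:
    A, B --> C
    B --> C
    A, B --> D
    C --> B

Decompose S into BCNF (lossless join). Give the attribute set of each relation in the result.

{A, B, D}; {B, C}

Candidate keys of the original relation: {A, B}, {A, C}.
Within {A, B, C, D}: {B}⁺ ∩ {A, B, C, D} = {B, C}, not the whole set, so B --> C violates BCNF; decompose into {B, C} and {A, B, D}.
{B, C} has no BCNF violation.
{A, B, D} has no BCNF violation.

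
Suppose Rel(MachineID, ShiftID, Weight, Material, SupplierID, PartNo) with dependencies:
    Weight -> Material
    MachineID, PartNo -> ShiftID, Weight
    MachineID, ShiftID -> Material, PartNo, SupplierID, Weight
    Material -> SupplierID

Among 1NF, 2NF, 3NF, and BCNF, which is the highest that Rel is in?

2NF

Candidate keys: {MachineID, PartNo}, {MachineID, ShiftID}. Prime attributes: {MachineID, PartNo, ShiftID}.
For Weight -> Material we have {Weight}⁺ = {Material, SupplierID, Weight}; {Weight} is not a superkey, so BCNF fails.
Because {Material} is non-prime and the left side of Weight -> Material is not a superkey, the relation is not in 3NF.
Checking every proper subset of each key, none determines a non-prime attribute — 2NF is satisfied.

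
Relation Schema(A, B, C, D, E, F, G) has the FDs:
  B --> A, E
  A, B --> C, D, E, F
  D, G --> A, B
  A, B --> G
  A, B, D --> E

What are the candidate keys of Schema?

{B}, {D, G}

{B}⁺ = {A, B, C, D, E, F, G}, which is every attribute, so {B} is a candidate key.
{D, G}⁺ = {A, B, C, D, E, F, G}, which is every attribute, so {D, G} is a candidate key.
Any other superkey properly contains one of these, so there are no further candidate keys.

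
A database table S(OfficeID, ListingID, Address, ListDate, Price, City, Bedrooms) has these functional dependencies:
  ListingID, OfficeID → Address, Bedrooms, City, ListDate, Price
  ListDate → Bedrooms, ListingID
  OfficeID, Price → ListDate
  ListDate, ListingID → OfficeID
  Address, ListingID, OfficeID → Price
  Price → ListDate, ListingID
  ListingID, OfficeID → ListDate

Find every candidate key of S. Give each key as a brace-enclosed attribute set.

{ListDate}⁺ = {Address, Bedrooms, City, ListDate, ListingID, OfficeID, Price} — all of the relation — so {ListDate} is a candidate key.
{Price}⁺ = {Address, Bedrooms, City, ListDate, ListingID, OfficeID, Price} — all of the relation — so {Price} is a candidate key.
{ListingID, OfficeID}⁺ = {Address, Bedrooms, City, ListDate, ListingID, OfficeID, Price} — all of the relation — so {ListingID, OfficeID} is a candidate key.
These are minimal and exhaustive — every other superkey contains one of them.

{ListDate}, {ListingID, OfficeID}, {Price}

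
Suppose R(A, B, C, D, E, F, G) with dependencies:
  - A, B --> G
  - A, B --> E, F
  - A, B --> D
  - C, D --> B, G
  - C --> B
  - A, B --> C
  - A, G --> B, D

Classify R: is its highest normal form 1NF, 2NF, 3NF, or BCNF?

3NF

Candidate keys: {A, B}, {A, C}, {A, G}. Prime attributes: {A, B, C, G}.
C, D --> B, G breaks BCNF: {C, D}⁺ = {B, C, D, G}, so {C, D} is not a superkey.
Its right-hand attributes {B, G} are all prime, as are those of every other non-superkey FD — the relation is in 3NF.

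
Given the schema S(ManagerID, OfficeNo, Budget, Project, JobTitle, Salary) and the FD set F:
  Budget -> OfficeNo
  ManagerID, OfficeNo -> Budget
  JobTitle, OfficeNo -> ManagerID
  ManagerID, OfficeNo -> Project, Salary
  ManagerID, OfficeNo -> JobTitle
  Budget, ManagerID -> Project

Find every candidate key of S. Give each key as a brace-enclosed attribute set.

{Budget, JobTitle}, {Budget, ManagerID}, {JobTitle, OfficeNo}, {ManagerID, OfficeNo}

{Budget, JobTitle} is a candidate key since {Budget, JobTitle}⁺ = {Budget, JobTitle, ManagerID, OfficeNo, Project, Salary} covers every attribute.
{Budget, ManagerID} is a candidate key since {Budget, ManagerID}⁺ = {Budget, JobTitle, ManagerID, OfficeNo, Project, Salary} covers every attribute.
{JobTitle, OfficeNo} is a candidate key since {JobTitle, OfficeNo}⁺ = {Budget, JobTitle, ManagerID, OfficeNo, Project, Salary} covers every attribute.
{ManagerID, OfficeNo} is a candidate key since {ManagerID, OfficeNo}⁺ = {Budget, JobTitle, ManagerID, OfficeNo, Project, Salary} covers every attribute.
These are minimal and exhaustive — every other superkey contains one of them.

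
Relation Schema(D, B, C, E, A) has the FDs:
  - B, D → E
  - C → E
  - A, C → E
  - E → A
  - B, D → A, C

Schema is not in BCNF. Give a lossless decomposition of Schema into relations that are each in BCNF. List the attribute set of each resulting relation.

{A, E}; {B, C, D}; {C, E}

Candidate key of the original relation: {B, D}.
In {A, B, C, D, E}, {C} is not a superkey ({C}⁺ restricted to this set is {A, C, E}), so split on C → A, E into {A, C, E} and {B, C, D}.
In {A, C, E}, {E} is not a superkey ({E}⁺ restricted to this set is {A, E}), so split on E → A into {A, E} and {C, E}.
{A, E}: every determinant is a superkey — BCNF.
{C, E}: every determinant is a superkey — BCNF.
{B, C, D}: every determinant is a superkey — BCNF.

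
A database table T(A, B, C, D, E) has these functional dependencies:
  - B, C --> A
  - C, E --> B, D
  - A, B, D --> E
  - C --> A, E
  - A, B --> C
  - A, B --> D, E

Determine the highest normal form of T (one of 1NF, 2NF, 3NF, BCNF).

Candidate keys: {A, B}, {C}. Prime attributes: {A, B, C}.
Each dependency's left side is a superkey — BCNF holds.

BCNF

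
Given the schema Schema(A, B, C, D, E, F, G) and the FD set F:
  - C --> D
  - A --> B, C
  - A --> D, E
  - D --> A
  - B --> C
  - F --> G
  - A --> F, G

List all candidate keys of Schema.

{A}, {B}, {C}, {D}

{A} is a candidate key since {A}⁺ = {A, B, C, D, E, F, G} covers every attribute.
{B} is a candidate key since {B}⁺ = {A, B, C, D, E, F, G} covers every attribute.
{C} is a candidate key since {C}⁺ = {A, B, C, D, E, F, G} covers every attribute.
{D} is a candidate key since {D}⁺ = {A, B, C, D, E, F, G} covers every attribute.
Any other superkey properly contains one of these, so there are no further candidate keys.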